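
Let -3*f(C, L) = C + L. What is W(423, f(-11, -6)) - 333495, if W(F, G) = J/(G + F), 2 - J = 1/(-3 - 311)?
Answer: -134666613093/403804 ≈ -3.3350e+5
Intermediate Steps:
J = 629/314 (J = 2 - 1/(-3 - 311) = 2 - 1/(-314) = 2 - 1*(-1/314) = 2 + 1/314 = 629/314 ≈ 2.0032)
f(C, L) = -C/3 - L/3 (f(C, L) = -(C + L)/3 = -C/3 - L/3)
W(F, G) = 629/(314*(F + G)) (W(F, G) = 629/(314*(G + F)) = 629/(314*(F + G)))
W(423, f(-11, -6)) - 333495 = 629/(314*(423 + (-1/3*(-11) - 1/3*(-6)))) - 333495 = 629/(314*(423 + (11/3 + 2))) - 333495 = 629/(314*(423 + 17/3)) - 333495 = 629/(314*(1286/3)) - 333495 = (629/314)*(3/1286) - 333495 = 1887/403804 - 333495 = -134666613093/403804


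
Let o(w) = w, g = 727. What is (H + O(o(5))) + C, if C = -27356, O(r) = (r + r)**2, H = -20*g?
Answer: -41796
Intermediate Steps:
H = -14540 (H = -20*727 = -14540)
O(r) = 4*r**2 (O(r) = (2*r)**2 = 4*r**2)
(H + O(o(5))) + C = (-14540 + 4*5**2) - 27356 = (-14540 + 4*25) - 27356 = (-14540 + 100) - 27356 = -14440 - 27356 = -41796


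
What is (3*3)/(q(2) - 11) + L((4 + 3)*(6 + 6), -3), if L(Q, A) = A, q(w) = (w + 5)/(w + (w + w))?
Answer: -231/59 ≈ -3.9153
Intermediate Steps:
q(w) = (5 + w)/(3*w) (q(w) = (5 + w)/(w + 2*w) = (5 + w)/((3*w)) = (5 + w)*(1/(3*w)) = (5 + w)/(3*w))
(3*3)/(q(2) - 11) + L((4 + 3)*(6 + 6), -3) = (3*3)/((⅓)*(5 + 2)/2 - 11) - 3 = 9/((⅓)*(½)*7 - 11) - 3 = 9/(7/6 - 11) - 3 = 9/(-59/6) - 3 = -6/59*9 - 3 = -54/59 - 3 = -231/59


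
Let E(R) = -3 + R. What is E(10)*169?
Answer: 1183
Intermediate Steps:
E(10)*169 = (-3 + 10)*169 = 7*169 = 1183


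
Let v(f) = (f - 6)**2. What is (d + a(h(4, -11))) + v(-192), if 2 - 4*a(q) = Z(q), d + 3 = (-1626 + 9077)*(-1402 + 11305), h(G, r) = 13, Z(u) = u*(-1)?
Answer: 295305831/4 ≈ 7.3826e+7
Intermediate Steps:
Z(u) = -u
d = 73787250 (d = -3 + (-1626 + 9077)*(-1402 + 11305) = -3 + 7451*9903 = -3 + 73787253 = 73787250)
a(q) = 1/2 + q/4 (a(q) = 1/2 - (-1)*q/4 = 1/2 + q/4)
v(f) = (-6 + f)**2
(d + a(h(4, -11))) + v(-192) = (73787250 + (1/2 + (1/4)*13)) + (-6 - 192)**2 = (73787250 + (1/2 + 13/4)) + (-198)**2 = (73787250 + 15/4) + 39204 = 295149015/4 + 39204 = 295305831/4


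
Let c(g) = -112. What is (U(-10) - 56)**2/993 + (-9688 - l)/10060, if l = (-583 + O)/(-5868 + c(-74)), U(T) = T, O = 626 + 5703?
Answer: 2622163311/765867800 ≈ 3.4238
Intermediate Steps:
O = 6329
l = -221/230 (l = (-583 + 6329)/(-5868 - 112) = 5746/(-5980) = 5746*(-1/5980) = -221/230 ≈ -0.96087)
(U(-10) - 56)**2/993 + (-9688 - l)/10060 = (-10 - 56)**2/993 + (-9688 - 1*(-221/230))/10060 = (-66)**2*(1/993) + (-9688 + 221/230)*(1/10060) = 4356*(1/993) - 2228019/230*1/10060 = 1452/331 - 2228019/2313800 = 2622163311/765867800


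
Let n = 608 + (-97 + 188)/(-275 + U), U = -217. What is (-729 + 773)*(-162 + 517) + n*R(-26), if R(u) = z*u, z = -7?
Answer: 31055615/246 ≈ 1.2624e+5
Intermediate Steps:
R(u) = -7*u
n = 299045/492 (n = 608 + (-97 + 188)/(-275 - 217) = 608 + 91/(-492) = 608 + 91*(-1/492) = 608 - 91/492 = 299045/492 ≈ 607.82)
(-729 + 773)*(-162 + 517) + n*R(-26) = (-729 + 773)*(-162 + 517) + 299045*(-7*(-26))/492 = 44*355 + (299045/492)*182 = 15620 + 27213095/246 = 31055615/246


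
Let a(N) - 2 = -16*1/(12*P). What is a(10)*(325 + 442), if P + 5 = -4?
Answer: 44486/27 ≈ 1647.6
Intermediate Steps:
P = -9 (P = -5 - 4 = -9)
a(N) = 58/27 (a(N) = 2 - 16/((4*3)*(-9)) = 2 - 16/(12*(-9)) = 2 - 16/(-108) = 2 - 16*(-1/108) = 2 + 4/27 = 58/27)
a(10)*(325 + 442) = 58*(325 + 442)/27 = (58/27)*767 = 44486/27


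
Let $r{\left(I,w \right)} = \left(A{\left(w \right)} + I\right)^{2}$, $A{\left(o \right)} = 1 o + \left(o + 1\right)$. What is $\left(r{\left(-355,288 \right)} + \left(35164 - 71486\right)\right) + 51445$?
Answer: $64407$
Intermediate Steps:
$A{\left(o \right)} = 1 + 2 o$ ($A{\left(o \right)} = o + \left(1 + o\right) = 1 + 2 o$)
$r{\left(I,w \right)} = \left(1 + I + 2 w\right)^{2}$ ($r{\left(I,w \right)} = \left(\left(1 + 2 w\right) + I\right)^{2} = \left(1 + I + 2 w\right)^{2}$)
$\left(r{\left(-355,288 \right)} + \left(35164 - 71486\right)\right) + 51445 = \left(\left(1 - 355 + 2 \cdot 288\right)^{2} + \left(35164 - 71486\right)\right) + 51445 = \left(\left(1 - 355 + 576\right)^{2} - 36322\right) + 51445 = \left(222^{2} - 36322\right) + 51445 = \left(49284 - 36322\right) + 51445 = 12962 + 51445 = 64407$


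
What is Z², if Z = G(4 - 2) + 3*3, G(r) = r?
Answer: 121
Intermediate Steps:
Z = 11 (Z = (4 - 2) + 3*3 = (4 - 1*2) + 9 = (4 - 2) + 9 = 2 + 9 = 11)
Z² = 11² = 121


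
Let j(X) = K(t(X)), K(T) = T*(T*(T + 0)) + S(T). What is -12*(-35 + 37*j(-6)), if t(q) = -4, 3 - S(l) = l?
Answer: 25728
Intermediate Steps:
S(l) = 3 - l
K(T) = 3 + T³ - T (K(T) = T*(T*(T + 0)) + (3 - T) = T*(T*T) + (3 - T) = T*T² + (3 - T) = T³ + (3 - T) = 3 + T³ - T)
j(X) = -57 (j(X) = 3 + (-4)³ - 1*(-4) = 3 - 64 + 4 = -57)
-12*(-35 + 37*j(-6)) = -12*(-35 + 37*(-57)) = -12*(-35 - 2109) = -12*(-2144) = 25728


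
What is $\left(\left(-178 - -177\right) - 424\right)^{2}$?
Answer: $180625$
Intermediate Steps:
$\left(\left(-178 - -177\right) - 424\right)^{2} = \left(\left(-178 + 177\right) - 424\right)^{2} = \left(-1 - 424\right)^{2} = \left(-425\right)^{2} = 180625$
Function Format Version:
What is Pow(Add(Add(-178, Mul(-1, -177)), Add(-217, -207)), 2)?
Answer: 180625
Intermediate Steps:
Pow(Add(Add(-178, Mul(-1, -177)), Add(-217, -207)), 2) = Pow(Add(Add(-178, 177), -424), 2) = Pow(Add(-1, -424), 2) = Pow(-425, 2) = 180625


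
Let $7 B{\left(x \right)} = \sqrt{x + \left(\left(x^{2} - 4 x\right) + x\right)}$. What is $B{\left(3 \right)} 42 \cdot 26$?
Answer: $156 \sqrt{3} \approx 270.2$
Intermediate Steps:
$B{\left(x \right)} = \frac{\sqrt{x^{2} - 2 x}}{7}$ ($B{\left(x \right)} = \frac{\sqrt{x + \left(\left(x^{2} - 4 x\right) + x\right)}}{7} = \frac{\sqrt{x + \left(x^{2} - 3 x\right)}}{7} = \frac{\sqrt{x^{2} - 2 x}}{7}$)
$B{\left(3 \right)} 42 \cdot 26 = \frac{\sqrt{3 \left(-2 + 3\right)}}{7} \cdot 42 \cdot 26 = \frac{\sqrt{3 \cdot 1}}{7} \cdot 42 \cdot 26 = \frac{\sqrt{3}}{7} \cdot 42 \cdot 26 = 6 \sqrt{3} \cdot 26 = 156 \sqrt{3}$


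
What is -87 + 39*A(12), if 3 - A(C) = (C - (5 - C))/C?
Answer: -127/4 ≈ -31.750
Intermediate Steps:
A(C) = 3 - (-5 + 2*C)/C (A(C) = 3 - (C - (5 - C))/C = 3 - (C + (-5 + C))/C = 3 - (-5 + 2*C)/C)
-87 + 39*A(12) = -87 + 39*((5 + 12)/12) = -87 + 39*((1/12)*17) = -87 + 39*(17/12) = -87 + 221/4 = -127/4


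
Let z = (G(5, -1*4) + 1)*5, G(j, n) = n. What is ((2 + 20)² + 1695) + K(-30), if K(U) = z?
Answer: 2164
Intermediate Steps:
z = -15 (z = (-1*4 + 1)*5 = (-4 + 1)*5 = -3*5 = -15)
K(U) = -15
((2 + 20)² + 1695) + K(-30) = ((2 + 20)² + 1695) - 15 = (22² + 1695) - 15 = (484 + 1695) - 15 = 2179 - 15 = 2164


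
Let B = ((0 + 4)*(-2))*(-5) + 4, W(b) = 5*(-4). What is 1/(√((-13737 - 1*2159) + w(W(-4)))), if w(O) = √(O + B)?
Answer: -I*√2/(2*√(7948 - √6)) ≈ -0.0079327*I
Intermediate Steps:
W(b) = -20
B = 44 (B = (4*(-2))*(-5) + 4 = -8*(-5) + 4 = 40 + 4 = 44)
w(O) = √(44 + O) (w(O) = √(O + 44) = √(44 + O))
1/(√((-13737 - 1*2159) + w(W(-4)))) = 1/(√((-13737 - 1*2159) + √(44 - 20))) = 1/(√((-13737 - 2159) + √24)) = 1/(√(-15896 + 2*√6)) = (-15896 + 2*√6)^(-½)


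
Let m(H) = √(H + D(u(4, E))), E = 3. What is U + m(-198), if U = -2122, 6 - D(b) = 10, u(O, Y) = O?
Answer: -2122 + I*√202 ≈ -2122.0 + 14.213*I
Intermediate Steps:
D(b) = -4 (D(b) = 6 - 1*10 = 6 - 10 = -4)
m(H) = √(-4 + H) (m(H) = √(H - 4) = √(-4 + H))
U + m(-198) = -2122 + √(-4 - 198) = -2122 + √(-202) = -2122 + I*√202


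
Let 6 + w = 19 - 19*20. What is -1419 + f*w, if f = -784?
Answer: 286309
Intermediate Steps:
w = -367 (w = -6 + (19 - 19*20) = -6 + (19 - 380) = -6 - 361 = -367)
-1419 + f*w = -1419 - 784*(-367) = -1419 + 287728 = 286309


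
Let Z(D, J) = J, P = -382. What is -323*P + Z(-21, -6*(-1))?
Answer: 123392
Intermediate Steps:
-323*P + Z(-21, -6*(-1)) = -323*(-382) - 6*(-1) = 123386 + 6 = 123392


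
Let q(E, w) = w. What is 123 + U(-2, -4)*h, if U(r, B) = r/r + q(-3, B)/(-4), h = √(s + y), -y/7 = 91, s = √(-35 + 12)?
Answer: 123 + 2*√(-637 + I*√23) ≈ 123.19 + 50.478*I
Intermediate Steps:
s = I*√23 (s = √(-23) = I*√23 ≈ 4.7958*I)
y = -637 (y = -7*91 = -637)
h = √(-637 + I*√23) (h = √(I*√23 - 637) = √(-637 + I*√23) ≈ 0.09501 + 25.239*I)
U(r, B) = 1 - B/4 (U(r, B) = r/r + B/(-4) = 1 + B*(-¼) = 1 - B/4)
123 + U(-2, -4)*h = 123 + (1 - ¼*(-4))*√(-637 + I*√23) = 123 + (1 + 1)*√(-637 + I*√23) = 123 + 2*√(-637 + I*√23)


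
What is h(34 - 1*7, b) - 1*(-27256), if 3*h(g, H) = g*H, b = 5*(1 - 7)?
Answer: 26986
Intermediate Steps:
b = -30 (b = 5*(-6) = -30)
h(g, H) = H*g/3 (h(g, H) = (g*H)/3 = (H*g)/3 = H*g/3)
h(34 - 1*7, b) - 1*(-27256) = (⅓)*(-30)*(34 - 1*7) - 1*(-27256) = (⅓)*(-30)*(34 - 7) + 27256 = (⅓)*(-30)*27 + 27256 = -270 + 27256 = 26986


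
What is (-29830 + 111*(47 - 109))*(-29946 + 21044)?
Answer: 326810224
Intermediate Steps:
(-29830 + 111*(47 - 109))*(-29946 + 21044) = (-29830 + 111*(-62))*(-8902) = (-29830 - 6882)*(-8902) = -36712*(-8902) = 326810224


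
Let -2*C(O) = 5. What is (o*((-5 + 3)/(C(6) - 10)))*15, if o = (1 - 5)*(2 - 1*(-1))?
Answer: -144/5 ≈ -28.800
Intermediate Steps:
C(O) = -5/2 (C(O) = -1/2*5 = -5/2)
o = -12 (o = -4*(2 + 1) = -4*3 = -12)
(o*((-5 + 3)/(C(6) - 10)))*15 = -12*(-5 + 3)/(-5/2 - 10)*15 = -(-24)/(-25/2)*15 = -(-24)*(-2)/25*15 = -12*4/25*15 = -48/25*15 = -144/5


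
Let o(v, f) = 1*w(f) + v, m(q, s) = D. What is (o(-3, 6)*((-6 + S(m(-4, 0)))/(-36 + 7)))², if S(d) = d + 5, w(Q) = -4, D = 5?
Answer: 784/841 ≈ 0.93222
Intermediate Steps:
m(q, s) = 5
S(d) = 5 + d
o(v, f) = -4 + v (o(v, f) = 1*(-4) + v = -4 + v)
(o(-3, 6)*((-6 + S(m(-4, 0)))/(-36 + 7)))² = ((-4 - 3)*((-6 + (5 + 5))/(-36 + 7)))² = (-7*(-6 + 10)/(-29))² = (-28*(-1)/29)² = (-7*(-4/29))² = (28/29)² = 784/841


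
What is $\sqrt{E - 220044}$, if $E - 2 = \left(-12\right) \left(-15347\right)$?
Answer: $i \sqrt{35878} \approx 189.41 i$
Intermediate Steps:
$E = 184166$ ($E = 2 - -184164 = 2 + 184164 = 184166$)
$\sqrt{E - 220044} = \sqrt{184166 - 220044} = \sqrt{-35878} = i \sqrt{35878}$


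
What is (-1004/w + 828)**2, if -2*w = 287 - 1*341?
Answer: 455907904/729 ≈ 6.2539e+5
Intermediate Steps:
w = 27 (w = -(287 - 1*341)/2 = -(287 - 341)/2 = -1/2*(-54) = 27)
(-1004/w + 828)**2 = (-1004/27 + 828)**2 = (21352/27)**2 = 455907904/729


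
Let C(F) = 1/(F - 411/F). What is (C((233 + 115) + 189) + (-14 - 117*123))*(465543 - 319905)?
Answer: -100685240277669/47993 ≈ -2.0979e+9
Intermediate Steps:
(C((233 + 115) + 189) + (-14 - 117*123))*(465543 - 319905) = (((233 + 115) + 189)/(-411 + ((233 + 115) + 189)²) + (-14 - 117*123))*(465543 - 319905) = ((348 + 189)/(-411 + (348 + 189)²) + (-14 - 14391))*145638 = (537/(-411 + 537²) - 14405)*145638 = (537/(-411 + 288369) - 14405)*145638 = (537/287958 - 14405)*145638 = (537*(1/287958) - 14405)*145638 = (179/95986 - 14405)*145638 = -1382678151/95986*145638 = -100685240277669/47993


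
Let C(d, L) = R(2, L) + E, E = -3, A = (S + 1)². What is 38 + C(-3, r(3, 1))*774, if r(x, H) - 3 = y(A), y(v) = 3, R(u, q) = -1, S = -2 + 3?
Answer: -3058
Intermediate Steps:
S = 1
A = 4 (A = (1 + 1)² = 2² = 4)
r(x, H) = 6 (r(x, H) = 3 + 3 = 6)
C(d, L) = -4 (C(d, L) = -1 - 3 = -4)
38 + C(-3, r(3, 1))*774 = 38 - 4*774 = 38 - 3096 = -3058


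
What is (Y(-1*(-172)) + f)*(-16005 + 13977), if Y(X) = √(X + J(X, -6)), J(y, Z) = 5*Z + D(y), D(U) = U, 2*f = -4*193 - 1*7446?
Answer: 8333052 - 2028*√314 ≈ 8.2971e+6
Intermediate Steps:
f = -4109 (f = (-4*193 - 1*7446)/2 = (-772 - 7446)/2 = (½)*(-8218) = -4109)
J(y, Z) = y + 5*Z (J(y, Z) = 5*Z + y = y + 5*Z)
Y(X) = √(-30 + 2*X) (Y(X) = √(X + (X + 5*(-6))) = √(X + (X - 30)) = √(X + (-30 + X)) = √(-30 + 2*X))
(Y(-1*(-172)) + f)*(-16005 + 13977) = (√(-30 + 2*(-1*(-172))) - 4109)*(-16005 + 13977) = (√(-30 + 2*172) - 4109)*(-2028) = (√(-30 + 344) - 4109)*(-2028) = (√314 - 4109)*(-2028) = (-4109 + √314)*(-2028) = 8333052 - 2028*√314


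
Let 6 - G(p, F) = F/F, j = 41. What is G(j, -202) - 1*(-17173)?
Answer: 17178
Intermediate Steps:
G(p, F) = 5 (G(p, F) = 6 - F/F = 6 - 1*1 = 6 - 1 = 5)
G(j, -202) - 1*(-17173) = 5 - 1*(-17173) = 5 + 17173 = 17178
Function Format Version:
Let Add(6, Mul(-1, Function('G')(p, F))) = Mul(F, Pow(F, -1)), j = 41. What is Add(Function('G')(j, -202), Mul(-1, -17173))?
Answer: 17178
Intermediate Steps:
Function('G')(p, F) = 5 (Function('G')(p, F) = Add(6, Mul(-1, Mul(F, Pow(F, -1)))) = Add(6, Mul(-1, 1)) = Add(6, -1) = 5)
Add(Function('G')(j, -202), Mul(-1, -17173)) = Add(5, Mul(-1, -17173)) = Add(5, 17173) = 17178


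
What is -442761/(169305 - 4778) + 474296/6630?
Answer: 3413590571/49582455 ≈ 68.847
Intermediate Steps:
-442761/(169305 - 4778) + 474296/6630 = -442761/164527 + 474296*(1/6630) = -442761*1/164527 + 237148/3315 = -40251/14957 + 237148/3315 = 3413590571/49582455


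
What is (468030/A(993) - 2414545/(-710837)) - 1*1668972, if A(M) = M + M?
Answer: -392631245351104/235287047 ≈ -1.6687e+6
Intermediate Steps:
A(M) = 2*M
(468030/A(993) - 2414545/(-710837)) - 1*1668972 = (468030/((2*993)) - 2414545/(-710837)) - 1*1668972 = (468030/1986 - 2414545*(-1/710837)) - 1668972 = (468030*(1/1986) + 2414545/710837) - 1668972 = (78005/331 + 2414545/710837) - 1668972 = 56248054580/235287047 - 1668972 = -392631245351104/235287047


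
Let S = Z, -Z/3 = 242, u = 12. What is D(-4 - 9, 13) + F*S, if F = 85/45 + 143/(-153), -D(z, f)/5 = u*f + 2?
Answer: -75622/51 ≈ -1482.8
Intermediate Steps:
Z = -726 (Z = -3*242 = -726)
D(z, f) = -10 - 60*f (D(z, f) = -5*(12*f + 2) = -5*(2 + 12*f) = -10 - 60*f)
F = 146/153 (F = 85*(1/45) + 143*(-1/153) = 17/9 - 143/153 = 146/153 ≈ 0.95425)
S = -726
D(-4 - 9, 13) + F*S = (-10 - 60*13) + (146/153)*(-726) = (-10 - 780) - 35332/51 = -790 - 35332/51 = -75622/51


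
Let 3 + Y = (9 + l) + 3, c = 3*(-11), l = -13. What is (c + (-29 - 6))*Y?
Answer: 272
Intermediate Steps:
c = -33
Y = -4 (Y = -3 + ((9 - 13) + 3) = -3 + (-4 + 3) = -3 - 1 = -4)
(c + (-29 - 6))*Y = (-33 + (-29 - 6))*(-4) = (-33 - 35)*(-4) = -68*(-4) = 272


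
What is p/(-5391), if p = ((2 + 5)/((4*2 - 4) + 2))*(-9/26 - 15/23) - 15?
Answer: 19333/6447636 ≈ 0.0029985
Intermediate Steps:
p = -19333/1196 (p = (7/((8 - 4) + 2))*(-9*1/26 - 15*1/23) - 15 = (7/(4 + 2))*(-9/26 - 15/23) - 15 = (7/6)*(-597/598) - 15 = -1393/1196 - 15 = -19333/1196 ≈ -16.165)
p/(-5391) = -19333/1196/(-5391) = -19333/1196*(-1/5391) = 19333/6447636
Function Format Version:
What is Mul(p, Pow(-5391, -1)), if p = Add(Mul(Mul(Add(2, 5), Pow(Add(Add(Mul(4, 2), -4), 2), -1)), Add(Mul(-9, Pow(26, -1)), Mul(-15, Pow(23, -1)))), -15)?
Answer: Rational(19333, 6447636) ≈ 0.0029985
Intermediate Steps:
p = Rational(-19333, 1196) (p = Add(Mul(Mul(7, Pow(Add(Add(8, -4), 2), -1)), Add(Mul(-9, Rational(1, 26)), Mul(-15, Rational(1, 23)))), -15) = Add(Mul(Mul(7, Pow(Add(4, 2), -1)), Add(Rational(-9, 26), Rational(-15, 23))), -15) = Add(Mul(Mul(7, Pow(6, -1)), Rational(-597, 598)), -15) = Add(Mul(Mul(7, Rational(1, 6)), Rational(-597, 598)), -15) = Add(Mul(Rational(7, 6), Rational(-597, 598)), -15) = Add(Rational(-1393, 1196), -15) = Rational(-19333, 1196) ≈ -16.165)
Mul(p, Pow(-5391, -1)) = Mul(Rational(-19333, 1196), Pow(-5391, -1)) = Mul(Rational(-19333, 1196), Rational(-1, 5391)) = Rational(19333, 6447636)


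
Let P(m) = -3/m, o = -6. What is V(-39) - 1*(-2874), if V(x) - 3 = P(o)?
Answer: 5755/2 ≈ 2877.5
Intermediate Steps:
V(x) = 7/2 (V(x) = 3 - 3/(-6) = 3 - 3*(-⅙) = 3 + ½ = 7/2)
V(-39) - 1*(-2874) = 7/2 - 1*(-2874) = 7/2 + 2874 = 5755/2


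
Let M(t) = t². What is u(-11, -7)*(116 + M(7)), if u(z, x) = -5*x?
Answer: 5775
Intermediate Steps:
u(-11, -7)*(116 + M(7)) = (-5*(-7))*(116 + 7²) = 35*(116 + 49) = 35*165 = 5775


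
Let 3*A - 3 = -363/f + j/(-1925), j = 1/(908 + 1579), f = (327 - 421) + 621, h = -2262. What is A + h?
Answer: -17115242275427/7568997975 ≈ -2261.2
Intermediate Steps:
f = 527 (f = -94 + 621 = 527)
j = 1/2487 ≈ 0.00040209
A = 5831144023/7568997975 (A = 1 + (-363/527 + (1/2487)/(-1925))/3 = 1 + (-363*1/527 + (1/2487)*(-1/1925))/3 = 1 + (-363/527 - 1/4787475)/3 = 1 + (⅓)*(-1737853952/2522999325) = 1 - 1737853952/7568997975 = 5831144023/7568997975 ≈ 0.77040)
A + h = 5831144023/7568997975 - 2262 = -17115242275427/7568997975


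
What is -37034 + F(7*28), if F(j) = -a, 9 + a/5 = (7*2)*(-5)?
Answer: -36639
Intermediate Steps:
a = -395 (a = -45 + 5*((7*2)*(-5)) = -45 + 5*(14*(-5)) = -45 + 5*(-70) = -45 - 350 = -395)
F(j) = 395 (F(j) = -1*(-395) = 395)
-37034 + F(7*28) = -37034 + 395 = -36639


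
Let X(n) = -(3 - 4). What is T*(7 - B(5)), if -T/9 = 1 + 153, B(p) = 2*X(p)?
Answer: -6930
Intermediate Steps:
X(n) = 1 (X(n) = -1*(-1) = 1)
B(p) = 2 (B(p) = 2*1 = 2)
T = -1386 (T = -9*(1 + 153) = -9*154 = -1386)
T*(7 - B(5)) = -1386*(7 - 1*2) = -1386*(7 - 2) = -1386*5 = -6930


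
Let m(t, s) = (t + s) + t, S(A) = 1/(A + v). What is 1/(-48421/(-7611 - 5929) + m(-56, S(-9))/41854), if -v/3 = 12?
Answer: 2550164220/9112930889 ≈ 0.27984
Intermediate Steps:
v = -36 (v = -3*12 = -36)
S(A) = 1/(-36 + A) (S(A) = 1/(A - 36) = 1/(-36 + A))
m(t, s) = s + 2*t (m(t, s) = (s + t) + t = s + 2*t)
1/(-48421/(-7611 - 5929) + m(-56, S(-9))/41854) = 1/(-48421/(-7611 - 5929) + (1/(-36 - 9) + 2*(-56))/41854) = 1/(-48421/(-13540) + (1/(-45) - 112)*(1/41854)) = 1/(-48421*(-1/13540) + (-1/45 - 112)*(1/41854)) = 1/(48421/13540 - 5041/45*1/41854) = 1/(48421/13540 - 5041/1883430) = 1/(9112930889/2550164220) = 2550164220/9112930889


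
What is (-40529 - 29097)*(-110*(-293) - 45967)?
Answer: 956452362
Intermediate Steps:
(-40529 - 29097)*(-110*(-293) - 45967) = -69626*(32230 - 45967) = -69626*(-13737) = 956452362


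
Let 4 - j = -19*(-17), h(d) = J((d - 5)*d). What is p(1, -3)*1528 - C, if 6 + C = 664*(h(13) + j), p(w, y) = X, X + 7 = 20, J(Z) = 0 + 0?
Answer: 231686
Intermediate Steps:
J(Z) = 0
h(d) = 0
j = -319 (j = 4 - (-19)*(-17) = 4 - 1*323 = 4 - 323 = -319)
X = 13 (X = -7 + 20 = 13)
p(w, y) = 13
C = -211822 (C = -6 + 664*(0 - 319) = -6 + 664*(-319) = -6 - 211816 = -211822)
p(1, -3)*1528 - C = 13*1528 - 1*(-211822) = 19864 + 211822 = 231686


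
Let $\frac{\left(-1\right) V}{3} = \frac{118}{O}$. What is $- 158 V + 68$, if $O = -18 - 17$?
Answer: $- \frac{53552}{35} \approx -1530.1$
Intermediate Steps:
$O = -35$
$V = \frac{354}{35}$ ($V = - 3 \frac{118}{-35} = - 3 \cdot 118 \left(- \frac{1}{35}\right) = \left(-3\right) \left(- \frac{118}{35}\right) = \frac{354}{35} \approx 10.114$)
$- 158 V + 68 = \left(-158\right) \frac{354}{35} + 68 = - \frac{55932}{35} + 68 = - \frac{53552}{35}$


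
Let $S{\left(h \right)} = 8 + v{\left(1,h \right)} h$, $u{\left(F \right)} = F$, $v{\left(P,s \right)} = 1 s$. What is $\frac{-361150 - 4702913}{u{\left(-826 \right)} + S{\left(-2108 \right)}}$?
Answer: $- \frac{5064063}{4442846} \approx -1.1398$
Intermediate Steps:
$v{\left(P,s \right)} = s$
$S{\left(h \right)} = 8 + h^{2}$ ($S{\left(h \right)} = 8 + h h = 8 + h^{2}$)
$\frac{-361150 - 4702913}{u{\left(-826 \right)} + S{\left(-2108 \right)}} = \frac{-361150 - 4702913}{-826 + \left(8 + \left(-2108\right)^{2}\right)} = - \frac{5064063}{-826 + \left(8 + 4443664\right)} = - \frac{5064063}{-826 + 4443672} = - \frac{5064063}{4442846}$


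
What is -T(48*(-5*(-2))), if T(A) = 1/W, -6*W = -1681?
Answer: -6/1681 ≈ -0.0035693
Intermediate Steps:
W = 1681/6 (W = -⅙*(-1681) = 1681/6 ≈ 280.17)
T(A) = 6/1681 (T(A) = 1/(1681/6) = 6/1681)
-T(48*(-5*(-2))) = -1*6/1681 = -6/1681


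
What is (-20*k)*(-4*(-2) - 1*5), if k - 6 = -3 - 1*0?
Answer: -180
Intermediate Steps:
k = 3 (k = 6 + (-3 - 1*0) = 6 + (-3 + 0) = 6 - 3 = 3)
(-20*k)*(-4*(-2) - 1*5) = (-20*3)*(-4*(-2) - 1*5) = -60*(8 - 5) = -60*3 = -180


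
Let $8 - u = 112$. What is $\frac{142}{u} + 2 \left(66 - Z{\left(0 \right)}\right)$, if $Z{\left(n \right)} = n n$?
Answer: $\frac{6793}{52} \approx 130.63$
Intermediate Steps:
$Z{\left(n \right)} = n^{2}$
$u = -104$ ($u = 8 - 112 = -104$)
$\frac{142}{u} + 2 \left(66 - Z{\left(0 \right)}\right) = \frac{142}{-104} + 2 \left(66 - 0^{2}\right) = 142 \left(- \frac{1}{104}\right) + 2 \left(66 - 0\right) = - \frac{71}{52} + 2 \left(66 + 0\right) = - \frac{71}{52} + 2 \cdot 66 = - \frac{71}{52} + 132 = \frac{6793}{52}$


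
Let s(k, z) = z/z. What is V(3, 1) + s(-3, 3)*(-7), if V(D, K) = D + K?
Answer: -3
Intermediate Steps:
s(k, z) = 1
V(3, 1) + s(-3, 3)*(-7) = (3 + 1) + 1*(-7) = 4 - 7 = -3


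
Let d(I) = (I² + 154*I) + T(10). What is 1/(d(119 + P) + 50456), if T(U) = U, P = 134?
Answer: 1/153437 ≈ 6.5173e-6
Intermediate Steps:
d(I) = 10 + I² + 154*I (d(I) = (I² + 154*I) + 10 = 10 + I² + 154*I)
1/(d(119 + P) + 50456) = 1/((10 + (119 + 134)² + 154*(119 + 134)) + 50456) = 1/((10 + 253² + 154*253) + 50456) = 1/((10 + 64009 + 38962) + 50456) = 1/(102981 + 50456) = 1/153437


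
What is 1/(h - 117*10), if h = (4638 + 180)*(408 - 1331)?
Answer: -1/4448184 ≈ -2.2481e-7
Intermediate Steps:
h = -4447014 (h = 4818*(-923) = -4447014)
1/(h - 117*10) = 1/(-4447014 - 117*10) = 1/(-4447014 - 1170) = 1/(-4448184) = -1/4448184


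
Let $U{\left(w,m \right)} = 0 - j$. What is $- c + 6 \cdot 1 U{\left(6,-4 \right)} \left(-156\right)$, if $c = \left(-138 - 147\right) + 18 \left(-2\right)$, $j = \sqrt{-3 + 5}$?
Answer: $321 + 936 \sqrt{2} \approx 1644.7$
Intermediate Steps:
$j = \sqrt{2} \approx 1.4142$
$U{\left(w,m \right)} = - \sqrt{2}$ ($U{\left(w,m \right)} = 0 - \sqrt{2} = - \sqrt{2}$)
$c = -321$ ($c = -285 - 36 = -321$)
$- c + 6 \cdot 1 U{\left(6,-4 \right)} \left(-156\right) = \left(-1\right) \left(-321\right) + 6 \cdot 1 \left(- \sqrt{2}\right) \left(-156\right) = 321 + 6 \left(- \sqrt{2}\right) \left(-156\right) = 321 + - 6 \sqrt{2} \left(-156\right) = 321 + 936 \sqrt{2}$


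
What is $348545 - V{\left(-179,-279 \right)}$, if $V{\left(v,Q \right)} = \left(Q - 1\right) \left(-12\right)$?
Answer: $345185$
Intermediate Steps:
$V{\left(v,Q \right)} = 12 - 12 Q$ ($V{\left(v,Q \right)} = \left(-1 + Q\right) \left(-12\right) = 12 - 12 Q$)
$348545 - V{\left(-179,-279 \right)} = 348545 - \left(12 - -3348\right) = 348545 - \left(12 + 3348\right) = 348545 - 3360 = 345185$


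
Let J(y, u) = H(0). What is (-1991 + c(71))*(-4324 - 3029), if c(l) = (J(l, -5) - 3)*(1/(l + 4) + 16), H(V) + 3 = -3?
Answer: 392488434/25 ≈ 1.5700e+7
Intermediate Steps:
H(V) = -6 (H(V) = -3 - 3 = -6)
J(y, u) = -6
c(l) = -144 - 9/(4 + l) (c(l) = (-6 - 3)*(1/(l + 4) + 16) = -9*(1/(4 + l) + 16) = -9*(16 + 1/(4 + l)) = -144 - 9/(4 + l))
(-1991 + c(71))*(-4324 - 3029) = (-1991 + 9*(-65 - 16*71)/(4 + 71))*(-4324 - 3029) = (-1991 + 9*(-65 - 1136)/75)*(-7353) = (-1991 + 9*(1/75)*(-1201))*(-7353) = (-1991 - 3603/25)*(-7353) = -53378/25*(-7353) = 392488434/25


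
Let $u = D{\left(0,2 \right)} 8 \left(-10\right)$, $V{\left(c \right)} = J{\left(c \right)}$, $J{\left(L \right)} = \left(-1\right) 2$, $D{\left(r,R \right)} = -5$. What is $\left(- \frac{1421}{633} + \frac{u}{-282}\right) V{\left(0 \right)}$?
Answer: $\frac{72658}{9917} \approx 7.3266$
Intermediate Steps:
$J{\left(L \right)} = -2$
$V{\left(c \right)} = -2$
$u = 400$ ($u = \left(-5\right) 8 \left(-10\right) = \left(-40\right) \left(-10\right) = 400$)
$\left(- \frac{1421}{633} + \frac{u}{-282}\right) V{\left(0 \right)} = \left(- \frac{1421}{633} + \frac{400}{-282}\right) \left(-2\right) = \left(\left(-1421\right) \frac{1}{633} + 400 \left(- \frac{1}{282}\right)\right) \left(-2\right) = \left(- \frac{1421}{633} - \frac{200}{141}\right) \left(-2\right) = \left(- \frac{36329}{9917}\right) \left(-2\right) = \frac{72658}{9917}$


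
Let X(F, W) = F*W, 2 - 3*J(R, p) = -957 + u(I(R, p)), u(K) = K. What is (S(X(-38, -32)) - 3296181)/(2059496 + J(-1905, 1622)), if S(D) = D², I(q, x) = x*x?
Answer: -5452575/3548563 ≈ -1.5366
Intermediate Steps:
I(q, x) = x²
J(R, p) = 959/3 - p²/3 (J(R, p) = ⅔ - (-957 + p²)/3 = ⅔ + (319 - p²/3) = 959/3 - p²/3)
(S(X(-38, -32)) - 3296181)/(2059496 + J(-1905, 1622)) = ((-38*(-32))² - 3296181)/(2059496 + (959/3 - ⅓*1622²)) = (1216² - 3296181)/(2059496 + (959/3 - ⅓*2630884)) = (1478656 - 3296181)/(2059496 + (959/3 - 2630884/3)) = -1817525/(2059496 - 2629925/3) = -1817525/3548563/3 = -1817525*3/3548563 = -5452575/3548563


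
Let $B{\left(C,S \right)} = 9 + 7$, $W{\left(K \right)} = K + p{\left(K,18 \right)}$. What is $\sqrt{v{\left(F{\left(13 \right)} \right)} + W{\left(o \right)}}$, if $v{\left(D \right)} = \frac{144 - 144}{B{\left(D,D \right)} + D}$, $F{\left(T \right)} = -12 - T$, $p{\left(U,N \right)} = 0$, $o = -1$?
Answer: $i \approx 1.0 i$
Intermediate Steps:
$W{\left(K \right)} = K$ ($W{\left(K \right)} = K + 0 = K$)
$B{\left(C,S \right)} = 16$
$v{\left(D \right)} = 0$ ($v{\left(D \right)} = \frac{144 - 144}{16 + D} = \frac{0}{16 + D} = 0$)
$\sqrt{v{\left(F{\left(13 \right)} \right)} + W{\left(o \right)}} = \sqrt{0 - 1} = \sqrt{-1} = i$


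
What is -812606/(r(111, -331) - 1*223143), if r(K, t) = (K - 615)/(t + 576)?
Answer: 28441210/7810077 ≈ 3.6416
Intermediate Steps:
r(K, t) = (-615 + K)/(576 + t)
-812606/(r(111, -331) - 1*223143) = -812606/((-615 + 111)/(576 - 331) - 1*223143) = -812606/(-504/245 - 223143) = -812606/((1/245)*(-504) - 223143) = -812606/(-72/35 - 223143) = -812606/(-7810077/35) = -812606*(-35/7810077) = 28441210/7810077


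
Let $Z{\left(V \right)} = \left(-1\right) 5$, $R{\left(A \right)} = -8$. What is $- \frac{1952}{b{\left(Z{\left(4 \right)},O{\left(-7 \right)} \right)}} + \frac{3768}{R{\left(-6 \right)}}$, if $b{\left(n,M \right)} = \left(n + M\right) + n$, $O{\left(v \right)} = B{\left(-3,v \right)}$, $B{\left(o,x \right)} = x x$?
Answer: $- \frac{20321}{39} \approx -521.05$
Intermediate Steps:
$B{\left(o,x \right)} = x^{2}$
$O{\left(v \right)} = v^{2}$
$Z{\left(V \right)} = -5$
$b{\left(n,M \right)} = M + 2 n$ ($b{\left(n,M \right)} = \left(M + n\right) + n = M + 2 n$)
$- \frac{1952}{b{\left(Z{\left(4 \right)},O{\left(-7 \right)} \right)}} + \frac{3768}{R{\left(-6 \right)}} = - \frac{1952}{\left(-7\right)^{2} + 2 \left(-5\right)} + \frac{3768}{-8} = - \frac{1952}{49 - 10} + 3768 \left(- \frac{1}{8}\right) = - \frac{1952}{39} - 471 = - \frac{20321}{39}$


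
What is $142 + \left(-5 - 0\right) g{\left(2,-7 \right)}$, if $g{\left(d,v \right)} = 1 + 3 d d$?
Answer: $77$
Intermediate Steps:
$g{\left(d,v \right)} = 1 + 3 d^{2}$
$142 + \left(-5 - 0\right) g{\left(2,-7 \right)} = 142 + \left(-5 - 0\right) \left(1 + 3 \cdot 2^{2}\right) = 142 + \left(-5 + 0\right) \left(1 + 3 \cdot 4\right) = 142 - 5 \left(1 + 12\right) = 142 - 65 = 77$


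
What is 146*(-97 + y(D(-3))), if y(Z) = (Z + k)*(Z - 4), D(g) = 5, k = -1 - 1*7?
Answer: -14600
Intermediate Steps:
k = -8 (k = -1 - 7 = -8)
y(Z) = (-8 + Z)*(-4 + Z) (y(Z) = (Z - 8)*(Z - 4) = (-8 + Z)*(-4 + Z))
146*(-97 + y(D(-3))) = 146*(-97 + (32 + 5**2 - 12*5)) = 146*(-97 + (32 + 25 - 60)) = 146*(-97 - 3) = 146*(-100) = -14600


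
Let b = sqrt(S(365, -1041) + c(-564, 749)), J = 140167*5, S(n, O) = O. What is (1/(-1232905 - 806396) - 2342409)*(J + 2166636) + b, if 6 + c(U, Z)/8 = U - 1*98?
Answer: -13697556314261957810/2039301 + I*sqrt(6385) ≈ -6.7168e+12 + 79.906*I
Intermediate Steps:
c(U, Z) = -832 + 8*U (c(U, Z) = -48 + 8*(U - 1*98) = -48 + 8*(U - 98) = -48 + 8*(-98 + U) = -48 + (-784 + 8*U) = -832 + 8*U)
J = 700835
b = I*sqrt(6385) (b = sqrt(-1041 + (-832 + 8*(-564))) = sqrt(-1041 + (-832 - 4512)) = sqrt(-1041 - 5344) = sqrt(-6385) = I*sqrt(6385) ≈ 79.906*I)
(1/(-1232905 - 806396) - 2342409)*(J + 2166636) + b = (1/(-1232905 - 806396) - 2342409)*(700835 + 2166636) + I*sqrt(6385) = (1/(-2039301) - 2342409)*2867471 + I*sqrt(6385) = (-1/2039301 - 2342409)*2867471 + I*sqrt(6385) = -4776877016110/2039301*2867471 + I*sqrt(6385) = -13697556314261957810/2039301 + I*sqrt(6385)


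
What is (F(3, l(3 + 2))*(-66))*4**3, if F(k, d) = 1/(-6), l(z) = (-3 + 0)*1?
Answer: 704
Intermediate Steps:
l(z) = -3 (l(z) = -3*1 = -3)
F(k, d) = -1/6
(F(3, l(3 + 2))*(-66))*4**3 = -1/6*(-66)*4**3 = 11*64 = 704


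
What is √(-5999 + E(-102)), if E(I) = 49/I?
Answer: I*√62418594/102 ≈ 77.456*I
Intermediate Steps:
√(-5999 + E(-102)) = √(-5999 + 49/(-102)) = √(-5999 + 49*(-1/102)) = √(-5999 - 49/102) = √(-611947/102) = I*√62418594/102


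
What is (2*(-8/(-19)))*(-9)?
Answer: -144/19 ≈ -7.5789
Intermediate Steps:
(2*(-8/(-19)))*(-9) = (2*(-8*(-1/19)))*(-9) = (2*(8/19))*(-9) = (16/19)*(-9) = -144/19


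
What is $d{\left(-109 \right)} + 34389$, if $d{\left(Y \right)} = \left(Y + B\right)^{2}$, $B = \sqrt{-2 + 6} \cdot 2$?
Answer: $45414$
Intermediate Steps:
$B = 4$ ($B = \sqrt{4} \cdot 2 = 2 \cdot 2 = 4$)
$d{\left(Y \right)} = \left(4 + Y\right)^{2}$ ($d{\left(Y \right)} = \left(Y + 4\right)^{2} = \left(4 + Y\right)^{2}$)
$d{\left(-109 \right)} + 34389 = \left(4 - 109\right)^{2} + 34389 = \left(-105\right)^{2} + 34389 = 11025 + 34389 = 45414$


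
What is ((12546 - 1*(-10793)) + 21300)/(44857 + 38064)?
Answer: 44639/82921 ≈ 0.53833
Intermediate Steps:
((12546 - 1*(-10793)) + 21300)/(44857 + 38064) = ((12546 + 10793) + 21300)/82921 = (23339 + 21300)*(1/82921) = 44639*(1/82921) = 44639/82921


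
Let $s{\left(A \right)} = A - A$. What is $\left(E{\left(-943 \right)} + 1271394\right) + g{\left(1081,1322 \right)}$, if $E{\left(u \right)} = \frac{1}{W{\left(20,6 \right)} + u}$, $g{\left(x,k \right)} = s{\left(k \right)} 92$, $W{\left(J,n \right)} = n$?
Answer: $\frac{1191296177}{937} \approx 1.2714 \cdot 10^{6}$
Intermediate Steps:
$s{\left(A \right)} = 0$
$g{\left(x,k \right)} = 0$ ($g{\left(x,k \right)} = 0 \cdot 92 = 0$)
$E{\left(u \right)} = \frac{1}{6 + u}$
$\left(E{\left(-943 \right)} + 1271394\right) + g{\left(1081,1322 \right)} = \left(\frac{1}{6 - 943} + 1271394\right) + 0 = \left(\frac{1}{-937} + 1271394\right) + 0 = \left(- \frac{1}{937} + 1271394\right) + 0 = \frac{1191296177}{937} + 0 = \frac{1191296177}{937}$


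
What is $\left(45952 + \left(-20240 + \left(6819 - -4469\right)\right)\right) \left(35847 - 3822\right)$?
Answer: $1184925000$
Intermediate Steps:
$\left(45952 + \left(-20240 + \left(6819 - -4469\right)\right)\right) \left(35847 - 3822\right) = \left(45952 + \left(-20240 + \left(6819 + 4469\right)\right)\right) 32025 = \left(45952 + \left(-20240 + 11288\right)\right) 32025 = \left(45952 - 8952\right) 32025 = 37000 \cdot 32025 = 1184925000$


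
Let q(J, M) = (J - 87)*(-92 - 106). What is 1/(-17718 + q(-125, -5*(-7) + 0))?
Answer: 1/24258 ≈ 4.1224e-5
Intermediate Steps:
q(J, M) = 17226 - 198*J (q(J, M) = (-87 + J)*(-198) = 17226 - 198*J)
1/(-17718 + q(-125, -5*(-7) + 0)) = 1/(-17718 + (17226 - 198*(-125))) = 1/(-17718 + (17226 + 24750)) = 1/(-17718 + 41976) = 1/24258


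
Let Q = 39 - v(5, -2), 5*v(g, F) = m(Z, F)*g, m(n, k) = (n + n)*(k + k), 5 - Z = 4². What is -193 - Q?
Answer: -144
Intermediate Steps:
Z = -11 (Z = 5 - 1*4² = 5 - 1*16 = 5 - 16 = -11)
m(n, k) = 4*k*n (m(n, k) = (2*n)*(2*k) = 4*k*n)
v(g, F) = -44*F*g/5 (v(g, F) = ((4*F*(-11))*g)/5 = ((-44*F)*g)/5 = (-44*F*g)/5 = -44*F*g/5)
Q = -49 (Q = 39 - (-44)*(-2)*5/5 = 39 - 1*88 = 39 - 88 = -49)
-193 - Q = -193 - 1*(-49) = -193 + 49 = -144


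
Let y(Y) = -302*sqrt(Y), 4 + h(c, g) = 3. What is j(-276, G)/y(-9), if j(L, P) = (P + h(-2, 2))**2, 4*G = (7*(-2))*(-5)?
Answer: 363*I/1208 ≈ 0.3005*I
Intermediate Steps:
h(c, g) = -1 (h(c, g) = -4 + 3 = -1)
G = 35/2 (G = ((7*(-2))*(-5))/4 = (-14*(-5))/4 = (1/4)*70 = 35/2 ≈ 17.500)
j(L, P) = (-1 + P)**2 (j(L, P) = (P - 1)**2 = (-1 + P)**2)
j(-276, G)/y(-9) = (-1 + 35/2)**2/((-906*I)) = (33/2)**2/((-906*I)) = 1089/(4*((-906*I))) = 1089*(I/906)/4 = 363*I/1208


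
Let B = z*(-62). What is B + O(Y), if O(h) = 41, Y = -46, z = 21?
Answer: -1261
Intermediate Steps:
B = -1302 (B = 21*(-62) = -1302)
B + O(Y) = -1302 + 41 = -1261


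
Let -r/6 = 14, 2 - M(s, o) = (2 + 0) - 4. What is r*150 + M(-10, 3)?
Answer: -12596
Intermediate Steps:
M(s, o) = 4 (M(s, o) = 2 - ((2 + 0) - 4) = 2 - (2 - 4) = 2 - 1*(-2) = 2 + 2 = 4)
r = -84 (r = -6*14 = -84)
r*150 + M(-10, 3) = -84*150 + 4 = -12600 + 4 = -12596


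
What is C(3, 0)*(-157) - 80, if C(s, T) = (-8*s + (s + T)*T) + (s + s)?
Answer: 2746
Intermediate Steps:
C(s, T) = -6*s + T*(T + s) (C(s, T) = (-8*s + (T + s)*T) + 2*s = (-8*s + T*(T + s)) + 2*s = -6*s + T*(T + s))
C(3, 0)*(-157) - 80 = (0² - 6*3 + 0*3)*(-157) - 80 = (0 - 18 + 0)*(-157) - 80 = -18*(-157) - 80 = 2826 - 80 = 2746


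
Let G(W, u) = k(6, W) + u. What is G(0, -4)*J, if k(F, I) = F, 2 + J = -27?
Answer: -58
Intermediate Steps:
J = -29 (J = -2 - 27 = -29)
G(W, u) = 6 + u
G(0, -4)*J = (6 - 4)*(-29) = 2*(-29) = -58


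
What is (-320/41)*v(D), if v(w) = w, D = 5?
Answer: -1600/41 ≈ -39.024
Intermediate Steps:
(-320/41)*v(D) = -320/41*5 = -1600/41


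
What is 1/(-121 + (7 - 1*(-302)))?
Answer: 1/188 ≈ 0.0053191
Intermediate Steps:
1/(-121 + (7 - 1*(-302))) = 1/(-121 + (7 + 302)) = 1/(-121 + 309) = 1/188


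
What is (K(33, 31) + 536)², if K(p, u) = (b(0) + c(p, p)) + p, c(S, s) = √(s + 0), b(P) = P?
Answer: (569 + √33)² ≈ 3.3033e+5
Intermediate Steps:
c(S, s) = √s
K(p, u) = p + √p (K(p, u) = (0 + √p) + p = √p + p = p + √p)
(K(33, 31) + 536)² = ((33 + √33) + 536)² = (569 + √33)²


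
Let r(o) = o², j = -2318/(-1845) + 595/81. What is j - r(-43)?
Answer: -30559808/16605 ≈ -1840.4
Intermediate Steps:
j = 142837/16605 (j = -2318*(-1/1845) + 595*(1/81) = 2318/1845 + 595/81 = 142837/16605 ≈ 8.6021)
j - r(-43) = 142837/16605 - 1*(-43)² = 142837/16605 - 1*1849 = 142837/16605 - 1849 = -30559808/16605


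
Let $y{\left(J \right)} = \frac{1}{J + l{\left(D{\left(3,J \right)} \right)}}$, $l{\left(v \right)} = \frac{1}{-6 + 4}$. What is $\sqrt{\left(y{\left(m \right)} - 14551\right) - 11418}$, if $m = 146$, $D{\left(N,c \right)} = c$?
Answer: $\frac{i \sqrt{2199080307}}{291} \approx 161.15 i$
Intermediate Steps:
$l{\left(v \right)} = - \frac{1}{2}$ ($l{\left(v \right)} = \frac{1}{-2} = - \frac{1}{2}$)
$y{\left(J \right)} = \frac{1}{- \frac{1}{2} + J}$ ($y{\left(J \right)} = \frac{1}{J - \frac{1}{2}} = \frac{1}{- \frac{1}{2} + J}$)
$\sqrt{\left(y{\left(m \right)} - 14551\right) - 11418} = \sqrt{\left(\frac{2}{-1 + 2 \cdot 146} - 14551\right) - 11418} = \sqrt{\left(\frac{2}{-1 + 292} - 14551\right) - 11418} = \sqrt{\left(\frac{2}{291} - 14551\right) - 11418} = \sqrt{- \frac{4234339}{291} - 11418} = \sqrt{- \frac{7556977}{291}} = \frac{i \sqrt{2199080307}}{291}$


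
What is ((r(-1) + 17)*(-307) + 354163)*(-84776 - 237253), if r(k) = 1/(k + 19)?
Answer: -224729189985/2 ≈ -1.1236e+11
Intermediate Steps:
r(k) = 1/(19 + k)
((r(-1) + 17)*(-307) + 354163)*(-84776 - 237253) = ((1/(19 - 1) + 17)*(-307) + 354163)*(-84776 - 237253) = ((1/18 + 17)*(-307) + 354163)*(-322029) = ((307/18)*(-307) + 354163)*(-322029) = (-94249/18 + 354163)*(-322029) = (6280685/18)*(-322029) = -224729189985/2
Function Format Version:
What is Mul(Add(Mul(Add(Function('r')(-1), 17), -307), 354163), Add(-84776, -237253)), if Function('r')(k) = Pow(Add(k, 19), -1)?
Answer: Rational(-224729189985, 2) ≈ -1.1236e+11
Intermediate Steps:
Function('r')(k) = Pow(Add(19, k), -1)
Mul(Add(Mul(Add(Function('r')(-1), 17), -307), 354163), Add(-84776, -237253)) = Mul(Add(Mul(Add(Pow(Add(19, -1), -1), 17), -307), 354163), Add(-84776, -237253)) = Mul(Add(Mul(Add(Pow(18, -1), 17), -307), 354163), -322029) = Mul(Add(Mul(Add(Rational(1, 18), 17), -307), 354163), -322029) = Mul(Add(Mul(Rational(307, 18), -307), 354163), -322029) = Mul(Add(Rational(-94249, 18), 354163), -322029) = Mul(Rational(6280685, 18), -322029) = Rational(-224729189985, 2)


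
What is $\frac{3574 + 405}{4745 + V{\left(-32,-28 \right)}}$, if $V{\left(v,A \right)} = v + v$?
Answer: $\frac{3979}{4681} \approx 0.85003$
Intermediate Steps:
$V{\left(v,A \right)} = 2 v$
$\frac{3574 + 405}{4745 + V{\left(-32,-28 \right)}} = \frac{3574 + 405}{4745 + 2 \left(-32\right)} = \frac{3979}{4745 - 64} = \frac{3979}{4681}$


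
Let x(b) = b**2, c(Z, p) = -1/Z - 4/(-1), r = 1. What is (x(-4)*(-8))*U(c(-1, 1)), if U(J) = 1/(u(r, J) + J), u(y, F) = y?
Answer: -64/3 ≈ -21.333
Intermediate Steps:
c(Z, p) = 4 - 1/Z (c(Z, p) = -1/Z - 4*(-1) = -1/Z + 4 = 4 - 1/Z)
U(J) = 1/(1 + J)
(x(-4)*(-8))*U(c(-1, 1)) = ((-4)**2*(-8))/(1 + (4 - 1/(-1))) = (16*(-8))/(1 + (4 - 1*(-1))) = -128/(1 + (4 + 1)) = -128/(1 + 5) = -128/6 = -128*1/6 = -64/3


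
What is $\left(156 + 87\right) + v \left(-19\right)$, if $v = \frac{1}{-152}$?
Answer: $\frac{1945}{8} \approx 243.13$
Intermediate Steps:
$v = - \frac{1}{152} \approx -0.0065789$
$\left(156 + 87\right) + v \left(-19\right) = \left(156 + 87\right) - - \frac{1}{8} = 243 + \frac{1}{8} = \frac{1945}{8}$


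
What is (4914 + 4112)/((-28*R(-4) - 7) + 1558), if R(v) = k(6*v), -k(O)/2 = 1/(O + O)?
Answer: 54156/9299 ≈ 5.8239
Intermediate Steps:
k(O) = -1/O (k(O) = -2/(O + O) = -2*1/(2*O) = -1/O)
R(v) = -1/(6*v)
(4914 + 4112)/((-28*R(-4) - 7) + 1558) = (4914 + 4112)/((-(-14)/(3*(-4)) - 7) + 1558) = 9026/((-(-14)*(-1)/(3*4) - 7) + 1558) = 9026/((-28*1/24 - 7) + 1558) = 9026/((-7/6 - 7) + 1558) = 9026/(-49/6 + 1558) = 9026/(9299/6) = 9026*(6/9299) = 54156/9299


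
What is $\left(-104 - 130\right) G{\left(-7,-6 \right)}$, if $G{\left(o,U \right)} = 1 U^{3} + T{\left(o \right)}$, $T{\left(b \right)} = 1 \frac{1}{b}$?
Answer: $\frac{354042}{7} \approx 50577.0$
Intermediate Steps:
$T{\left(b \right)} = \frac{1}{b}$
$G{\left(o,U \right)} = U^{3} + \frac{1}{o}$ ($G{\left(o,U \right)} = 1 U^{3} + \frac{1}{o} = U^{3} + \frac{1}{o}$)
$\left(-104 - 130\right) G{\left(-7,-6 \right)} = \left(-104 - 130\right) \left(\left(-6\right)^{3} + \frac{1}{-7}\right) = - 234 \left(-216 - \frac{1}{7}\right) = \left(-234\right) \left(- \frac{1513}{7}\right) = \frac{354042}{7}$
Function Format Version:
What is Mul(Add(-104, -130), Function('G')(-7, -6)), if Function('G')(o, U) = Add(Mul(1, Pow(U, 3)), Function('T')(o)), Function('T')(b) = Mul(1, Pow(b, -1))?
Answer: Rational(354042, 7) ≈ 50577.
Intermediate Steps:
Function('T')(b) = Pow(b, -1)
Function('G')(o, U) = Add(Pow(U, 3), Pow(o, -1)) (Function('G')(o, U) = Add(Mul(1, Pow(U, 3)), Pow(o, -1)) = Add(Pow(U, 3), Pow(o, -1)))
Mul(Add(-104, -130), Function('G')(-7, -6)) = Mul(Add(-104, -130), Add(Pow(-6, 3), Pow(-7, -1))) = Mul(-234, Add(-216, Rational(-1, 7))) = Mul(-234, Rational(-1513, 7)) = Rational(354042, 7)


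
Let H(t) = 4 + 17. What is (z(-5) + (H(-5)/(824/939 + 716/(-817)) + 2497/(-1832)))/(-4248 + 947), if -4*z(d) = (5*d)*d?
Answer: -7365369647/1336482472 ≈ -5.5110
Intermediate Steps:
H(t) = 21
z(d) = -5*d²/4 (z(d) = -5*d*d/4 = -5*d²/4)
(z(-5) + (H(-5)/(824/939 + 716/(-817)) + 2497/(-1832)))/(-4248 + 947) = (-5/4*(-5)² + (21/(824/939 + 716/(-817)) + 2497/(-1832)))/(-4248 + 947) = (-5/4*25 + (21/(824*(1/939) + 716*(-1/817)) + 2497*(-1/1832)))/(-3301) = (-125/4 + (21/(824/939 - 716/817) - 2497/1832))*(-1/3301) = (-125/4 + (21/(884/767163) - 2497/1832))*(-1/3301) = (-125/4 + (21*(767163/884) - 2497/1832))*(-1/3301) = (-125/4 + (16110423/884 - 2497/1832))*(-1/3301) = (-125/4 + 7378021897/404872)*(-1/3301) = (7365369647/404872)*(-1/3301) = -7365369647/1336482472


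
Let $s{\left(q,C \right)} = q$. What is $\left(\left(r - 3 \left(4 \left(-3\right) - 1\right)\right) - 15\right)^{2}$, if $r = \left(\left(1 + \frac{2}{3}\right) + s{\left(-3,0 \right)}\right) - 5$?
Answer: $\frac{2809}{9} \approx 312.11$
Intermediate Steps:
$r = - \frac{19}{3}$ ($r = \left(\left(1 + \frac{2}{3}\right) - 3\right) - 5 = \left(\frac{5}{3} - 3\right) - 5 = - \frac{4}{3} - 5 = - \frac{19}{3} \approx -6.3333$)
$\left(\left(r - 3 \left(4 \left(-3\right) - 1\right)\right) - 15\right)^{2} = \left(\left(- \frac{19}{3} - 3 \left(4 \left(-3\right) - 1\right)\right) - 15\right)^{2} = \left(\left(- \frac{19}{3} - 3 \left(-12 - 1\right)\right) - 15\right)^{2} = \left(\left(- \frac{19}{3} - -39\right) - 15\right)^{2} = \left(\left(- \frac{19}{3} + 39\right) - 15\right)^{2} = \left(\frac{98}{3} - 15\right)^{2} = \left(\frac{53}{3}\right)^{2} = \frac{2809}{9}$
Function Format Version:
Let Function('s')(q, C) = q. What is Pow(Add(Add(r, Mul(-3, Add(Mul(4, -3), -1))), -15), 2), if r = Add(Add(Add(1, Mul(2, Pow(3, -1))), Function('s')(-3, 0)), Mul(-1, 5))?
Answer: Rational(2809, 9) ≈ 312.11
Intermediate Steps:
r = Rational(-19, 3) (r = Add(Add(Add(1, Mul(2, Pow(3, -1))), -3), Mul(-1, 5)) = Add(Add(Add(1, Mul(2, Rational(1, 3))), -3), -5) = Add(Add(Add(1, Rational(2, 3)), -3), -5) = Add(Add(Rational(5, 3), -3), -5) = Add(Rational(-4, 3), -5) = Rational(-19, 3) ≈ -6.3333)
Pow(Add(Add(r, Mul(-3, Add(Mul(4, -3), -1))), -15), 2) = Pow(Add(Add(Rational(-19, 3), Mul(-3, Add(Mul(4, -3), -1))), -15), 2) = Pow(Add(Add(Rational(-19, 3), Mul(-3, Add(-12, -1))), -15), 2) = Pow(Add(Add(Rational(-19, 3), Mul(-3, -13)), -15), 2) = Pow(Add(Add(Rational(-19, 3), 39), -15), 2) = Pow(Add(Rational(98, 3), -15), 2) = Pow(Rational(53, 3), 2) = Rational(2809, 9)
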